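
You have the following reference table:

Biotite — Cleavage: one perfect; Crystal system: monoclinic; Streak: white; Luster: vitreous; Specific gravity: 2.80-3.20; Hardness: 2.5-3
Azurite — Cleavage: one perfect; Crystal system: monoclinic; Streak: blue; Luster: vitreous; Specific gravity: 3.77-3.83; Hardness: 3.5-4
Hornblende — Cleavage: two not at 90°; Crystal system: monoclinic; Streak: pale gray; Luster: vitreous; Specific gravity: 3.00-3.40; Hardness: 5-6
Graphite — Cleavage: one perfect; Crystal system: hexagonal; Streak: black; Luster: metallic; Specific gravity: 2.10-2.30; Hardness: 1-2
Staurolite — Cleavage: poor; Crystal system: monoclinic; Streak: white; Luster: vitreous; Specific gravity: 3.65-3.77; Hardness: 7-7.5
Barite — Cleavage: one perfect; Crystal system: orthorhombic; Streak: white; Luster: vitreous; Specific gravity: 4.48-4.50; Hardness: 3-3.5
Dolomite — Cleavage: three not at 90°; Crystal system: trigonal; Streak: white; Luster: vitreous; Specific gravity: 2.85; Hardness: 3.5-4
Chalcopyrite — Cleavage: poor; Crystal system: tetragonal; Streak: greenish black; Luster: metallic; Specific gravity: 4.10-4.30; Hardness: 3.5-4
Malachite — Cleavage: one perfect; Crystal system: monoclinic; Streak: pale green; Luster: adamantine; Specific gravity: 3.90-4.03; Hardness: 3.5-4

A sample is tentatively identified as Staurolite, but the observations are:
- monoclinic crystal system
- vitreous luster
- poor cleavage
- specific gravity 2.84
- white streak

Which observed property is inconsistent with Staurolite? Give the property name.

Monoclinic crystal system: Staurolite has monoclinic system — agrees.
Vitreous luster: Staurolite has vitreous luster — agrees.
Poor cleavage: Staurolite has cleavage poor — agrees.
Specific gravity 2.84: Staurolite has SG 3.65-3.77 — outside the reference range.
White streak: Staurolite has white streak — agrees.
The specific gravity is the one property that does not fit.

specific gravity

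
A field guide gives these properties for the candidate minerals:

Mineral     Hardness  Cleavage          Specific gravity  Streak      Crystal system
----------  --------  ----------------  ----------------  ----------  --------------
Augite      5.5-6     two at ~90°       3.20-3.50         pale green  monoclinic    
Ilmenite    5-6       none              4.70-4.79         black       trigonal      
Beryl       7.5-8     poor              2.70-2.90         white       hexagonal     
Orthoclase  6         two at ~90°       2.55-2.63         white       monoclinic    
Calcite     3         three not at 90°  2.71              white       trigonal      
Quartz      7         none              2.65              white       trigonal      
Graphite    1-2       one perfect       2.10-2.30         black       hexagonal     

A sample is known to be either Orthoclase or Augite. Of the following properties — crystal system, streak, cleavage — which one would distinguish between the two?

Crystal system: both monoclinic — identical.
Streak: Orthoclase white, Augite pale green — distinct.
Cleavage: both two at ~90° — identical.
Streak is the diagnostic property here.

streak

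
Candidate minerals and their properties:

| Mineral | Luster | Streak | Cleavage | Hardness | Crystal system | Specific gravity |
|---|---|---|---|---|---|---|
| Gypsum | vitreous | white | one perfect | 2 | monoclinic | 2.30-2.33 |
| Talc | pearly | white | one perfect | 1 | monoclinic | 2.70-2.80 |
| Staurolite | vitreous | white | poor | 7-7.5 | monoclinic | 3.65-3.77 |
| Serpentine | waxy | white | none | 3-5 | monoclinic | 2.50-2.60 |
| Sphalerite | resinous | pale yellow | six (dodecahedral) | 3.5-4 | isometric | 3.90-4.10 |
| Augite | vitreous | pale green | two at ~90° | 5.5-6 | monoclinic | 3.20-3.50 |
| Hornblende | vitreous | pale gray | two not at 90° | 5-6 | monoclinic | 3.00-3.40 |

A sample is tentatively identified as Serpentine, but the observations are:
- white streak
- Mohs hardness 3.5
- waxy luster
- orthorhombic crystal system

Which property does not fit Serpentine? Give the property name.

crystal system

White streak: Serpentine has white streak — within range.
Mohs hardness 3.5: Serpentine has hardness 3-5 — within range.
Waxy luster: Serpentine has waxy luster — within range.
Orthorhombic crystal system: Serpentine has monoclinic system — does not match.
The crystal system is the one property that does not fit.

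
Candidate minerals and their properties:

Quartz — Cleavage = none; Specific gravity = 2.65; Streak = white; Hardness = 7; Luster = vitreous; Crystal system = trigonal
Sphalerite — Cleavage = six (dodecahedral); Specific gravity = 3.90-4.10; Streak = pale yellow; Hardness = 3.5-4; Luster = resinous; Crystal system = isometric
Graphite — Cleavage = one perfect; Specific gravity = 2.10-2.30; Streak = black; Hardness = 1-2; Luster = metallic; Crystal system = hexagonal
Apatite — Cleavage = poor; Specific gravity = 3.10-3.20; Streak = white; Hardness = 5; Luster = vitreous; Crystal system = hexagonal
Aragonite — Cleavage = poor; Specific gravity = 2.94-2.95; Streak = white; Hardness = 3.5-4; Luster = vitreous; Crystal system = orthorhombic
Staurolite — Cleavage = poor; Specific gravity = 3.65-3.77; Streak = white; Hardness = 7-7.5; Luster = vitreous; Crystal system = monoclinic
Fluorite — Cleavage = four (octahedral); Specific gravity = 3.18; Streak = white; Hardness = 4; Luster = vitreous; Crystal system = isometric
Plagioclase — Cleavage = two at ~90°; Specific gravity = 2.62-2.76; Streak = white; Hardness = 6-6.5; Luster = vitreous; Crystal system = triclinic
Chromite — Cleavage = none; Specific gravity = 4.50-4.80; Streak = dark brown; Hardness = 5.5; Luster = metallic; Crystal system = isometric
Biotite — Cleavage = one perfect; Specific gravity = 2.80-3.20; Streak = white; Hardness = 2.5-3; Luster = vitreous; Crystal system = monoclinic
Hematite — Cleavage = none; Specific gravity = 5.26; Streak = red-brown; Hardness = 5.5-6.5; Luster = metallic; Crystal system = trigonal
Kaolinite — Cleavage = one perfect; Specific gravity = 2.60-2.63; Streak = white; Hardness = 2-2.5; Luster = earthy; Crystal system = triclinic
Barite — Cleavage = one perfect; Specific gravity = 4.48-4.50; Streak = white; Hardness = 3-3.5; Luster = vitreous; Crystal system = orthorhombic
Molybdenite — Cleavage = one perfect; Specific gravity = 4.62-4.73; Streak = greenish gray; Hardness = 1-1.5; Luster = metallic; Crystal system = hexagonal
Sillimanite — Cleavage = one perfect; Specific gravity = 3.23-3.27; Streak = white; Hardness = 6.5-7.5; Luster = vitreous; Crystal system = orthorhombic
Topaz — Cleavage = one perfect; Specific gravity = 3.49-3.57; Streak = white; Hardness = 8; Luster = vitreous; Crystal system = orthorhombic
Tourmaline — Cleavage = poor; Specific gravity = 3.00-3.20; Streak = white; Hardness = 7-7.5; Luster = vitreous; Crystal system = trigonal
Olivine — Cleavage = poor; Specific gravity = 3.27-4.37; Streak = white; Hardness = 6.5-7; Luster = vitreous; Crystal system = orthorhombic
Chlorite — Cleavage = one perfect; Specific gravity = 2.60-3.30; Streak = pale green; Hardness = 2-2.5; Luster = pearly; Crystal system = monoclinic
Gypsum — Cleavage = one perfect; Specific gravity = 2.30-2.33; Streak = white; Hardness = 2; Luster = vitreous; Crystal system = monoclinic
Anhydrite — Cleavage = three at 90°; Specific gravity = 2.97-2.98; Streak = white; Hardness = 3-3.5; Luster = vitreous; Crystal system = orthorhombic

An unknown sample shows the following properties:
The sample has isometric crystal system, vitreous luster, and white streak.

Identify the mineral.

Isometric crystal system: leaves Sphalerite, Fluorite, Chromite.
Vitreous luster: only Fluorite remains.
White streak: consistent with all remaining minerals.
Only Fluorite satisfies all observations.

Fluorite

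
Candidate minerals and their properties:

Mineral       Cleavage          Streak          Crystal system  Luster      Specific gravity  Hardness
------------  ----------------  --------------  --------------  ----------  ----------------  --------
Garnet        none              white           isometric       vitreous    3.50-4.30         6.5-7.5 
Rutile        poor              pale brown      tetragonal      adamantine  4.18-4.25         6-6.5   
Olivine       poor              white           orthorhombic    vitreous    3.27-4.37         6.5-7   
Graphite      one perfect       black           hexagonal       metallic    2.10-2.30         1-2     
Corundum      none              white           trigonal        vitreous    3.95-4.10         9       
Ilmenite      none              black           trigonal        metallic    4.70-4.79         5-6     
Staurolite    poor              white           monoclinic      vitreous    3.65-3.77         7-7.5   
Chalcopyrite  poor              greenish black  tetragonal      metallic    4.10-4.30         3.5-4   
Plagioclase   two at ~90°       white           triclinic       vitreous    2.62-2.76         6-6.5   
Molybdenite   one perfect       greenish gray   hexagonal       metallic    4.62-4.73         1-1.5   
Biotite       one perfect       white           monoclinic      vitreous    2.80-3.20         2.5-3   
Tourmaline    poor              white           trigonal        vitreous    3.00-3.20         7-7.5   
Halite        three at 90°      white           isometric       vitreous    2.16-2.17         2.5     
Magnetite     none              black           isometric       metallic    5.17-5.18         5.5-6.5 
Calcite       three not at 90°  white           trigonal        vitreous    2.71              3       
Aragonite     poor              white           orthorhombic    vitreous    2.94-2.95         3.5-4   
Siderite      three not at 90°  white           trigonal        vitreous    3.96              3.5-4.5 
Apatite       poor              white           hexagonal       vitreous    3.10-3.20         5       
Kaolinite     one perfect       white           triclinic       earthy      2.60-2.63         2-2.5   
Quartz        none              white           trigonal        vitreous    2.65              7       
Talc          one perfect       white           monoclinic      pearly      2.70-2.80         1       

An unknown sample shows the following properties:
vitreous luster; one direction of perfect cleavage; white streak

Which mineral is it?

Biotite

Vitreous luster — narrows the field to Garnet, Olivine, Corundum, Staurolite, Plagioclase, Biotite, Tourmaline, Halite, Calcite, Aragonite, Siderite, Apatite, Quartz.
One direction of perfect cleavage — only Biotite remains.
White streak — all remaining candidates fit.
Only Biotite satisfies all observations.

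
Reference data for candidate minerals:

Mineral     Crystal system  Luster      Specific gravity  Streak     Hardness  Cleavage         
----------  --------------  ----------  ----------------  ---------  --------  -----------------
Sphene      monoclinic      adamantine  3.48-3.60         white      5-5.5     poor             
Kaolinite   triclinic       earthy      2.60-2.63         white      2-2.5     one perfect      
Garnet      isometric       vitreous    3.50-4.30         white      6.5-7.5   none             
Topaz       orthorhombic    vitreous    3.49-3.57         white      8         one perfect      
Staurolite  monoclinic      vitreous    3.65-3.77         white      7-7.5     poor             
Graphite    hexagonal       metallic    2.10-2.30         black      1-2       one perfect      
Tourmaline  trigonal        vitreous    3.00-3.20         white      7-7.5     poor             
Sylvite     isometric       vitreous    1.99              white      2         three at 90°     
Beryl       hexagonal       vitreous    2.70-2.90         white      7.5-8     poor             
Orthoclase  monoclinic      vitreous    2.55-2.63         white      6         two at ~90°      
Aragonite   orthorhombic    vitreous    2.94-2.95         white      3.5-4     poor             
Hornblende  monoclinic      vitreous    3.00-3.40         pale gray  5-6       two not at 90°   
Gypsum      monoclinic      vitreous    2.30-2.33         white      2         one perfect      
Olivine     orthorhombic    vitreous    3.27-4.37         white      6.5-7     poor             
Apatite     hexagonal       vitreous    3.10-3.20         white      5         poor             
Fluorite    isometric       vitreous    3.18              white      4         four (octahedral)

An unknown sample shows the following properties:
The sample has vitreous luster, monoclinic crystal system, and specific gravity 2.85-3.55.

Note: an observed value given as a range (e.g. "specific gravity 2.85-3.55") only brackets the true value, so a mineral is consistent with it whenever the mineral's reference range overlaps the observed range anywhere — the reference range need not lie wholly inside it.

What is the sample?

Hornblende

Vitreous luster eliminates Sphene, Kaolinite, Graphite.
Monoclinic crystal system: leaves Staurolite, Orthoclase, Hornblende, Gypsum.
Specific gravity 2.85-3.55: only Hornblende remains.
Hornblende is the sole remaining match.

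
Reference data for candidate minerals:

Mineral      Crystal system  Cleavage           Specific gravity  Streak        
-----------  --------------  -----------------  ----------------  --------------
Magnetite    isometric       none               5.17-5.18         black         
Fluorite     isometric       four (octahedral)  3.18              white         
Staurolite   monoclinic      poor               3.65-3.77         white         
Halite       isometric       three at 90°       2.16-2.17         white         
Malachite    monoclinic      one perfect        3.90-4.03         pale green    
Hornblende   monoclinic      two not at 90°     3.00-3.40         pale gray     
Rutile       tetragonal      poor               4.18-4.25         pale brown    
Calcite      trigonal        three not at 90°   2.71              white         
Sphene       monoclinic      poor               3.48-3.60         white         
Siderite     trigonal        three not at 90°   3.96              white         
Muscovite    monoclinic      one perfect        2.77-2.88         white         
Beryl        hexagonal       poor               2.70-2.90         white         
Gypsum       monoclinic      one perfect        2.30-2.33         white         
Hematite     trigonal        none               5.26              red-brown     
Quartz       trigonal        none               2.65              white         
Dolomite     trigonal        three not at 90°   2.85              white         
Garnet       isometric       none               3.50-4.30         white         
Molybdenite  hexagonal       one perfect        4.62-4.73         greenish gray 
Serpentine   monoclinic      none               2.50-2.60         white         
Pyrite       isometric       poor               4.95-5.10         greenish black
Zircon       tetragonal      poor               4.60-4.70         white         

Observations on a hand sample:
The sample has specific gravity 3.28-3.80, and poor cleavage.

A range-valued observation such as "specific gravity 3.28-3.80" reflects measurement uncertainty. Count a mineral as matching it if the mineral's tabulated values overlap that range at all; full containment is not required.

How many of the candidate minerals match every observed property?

Specific gravity 3.28-3.80: leaves Staurolite, Hornblende, Sphene, Garnet.
Poor cleavage eliminates Hornblende, Garnet.
The minerals that satisfy all observations are Sphene, Staurolite.
That is 2 minerals.

2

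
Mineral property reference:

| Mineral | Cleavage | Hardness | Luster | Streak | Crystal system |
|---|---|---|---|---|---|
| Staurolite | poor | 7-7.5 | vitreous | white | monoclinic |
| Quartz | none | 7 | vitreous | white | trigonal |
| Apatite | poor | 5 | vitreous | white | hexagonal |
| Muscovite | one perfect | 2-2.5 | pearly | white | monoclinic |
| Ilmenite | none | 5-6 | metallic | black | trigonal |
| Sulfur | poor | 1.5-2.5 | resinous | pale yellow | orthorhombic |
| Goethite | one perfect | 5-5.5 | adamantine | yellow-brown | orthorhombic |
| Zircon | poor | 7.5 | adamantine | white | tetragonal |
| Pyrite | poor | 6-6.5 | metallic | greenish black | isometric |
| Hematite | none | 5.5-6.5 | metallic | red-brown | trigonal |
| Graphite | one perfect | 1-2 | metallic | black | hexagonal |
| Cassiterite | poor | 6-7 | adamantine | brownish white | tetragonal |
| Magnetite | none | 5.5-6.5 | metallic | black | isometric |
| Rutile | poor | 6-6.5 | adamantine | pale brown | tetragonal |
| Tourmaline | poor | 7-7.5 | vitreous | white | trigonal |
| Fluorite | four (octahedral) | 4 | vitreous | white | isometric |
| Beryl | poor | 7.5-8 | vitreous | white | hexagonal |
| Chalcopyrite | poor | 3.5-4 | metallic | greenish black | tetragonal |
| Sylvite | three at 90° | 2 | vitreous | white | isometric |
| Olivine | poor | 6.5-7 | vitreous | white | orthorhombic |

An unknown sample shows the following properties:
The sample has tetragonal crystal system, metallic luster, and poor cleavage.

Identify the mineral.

Tetragonal crystal system: Zircon, Cassiterite, Rutile, Chalcopyrite remain.
Metallic luster: Chalcopyrite remains.
Poor cleavage: consistent with all remaining minerals.
Only Chalcopyrite satisfies all observations.

Chalcopyrite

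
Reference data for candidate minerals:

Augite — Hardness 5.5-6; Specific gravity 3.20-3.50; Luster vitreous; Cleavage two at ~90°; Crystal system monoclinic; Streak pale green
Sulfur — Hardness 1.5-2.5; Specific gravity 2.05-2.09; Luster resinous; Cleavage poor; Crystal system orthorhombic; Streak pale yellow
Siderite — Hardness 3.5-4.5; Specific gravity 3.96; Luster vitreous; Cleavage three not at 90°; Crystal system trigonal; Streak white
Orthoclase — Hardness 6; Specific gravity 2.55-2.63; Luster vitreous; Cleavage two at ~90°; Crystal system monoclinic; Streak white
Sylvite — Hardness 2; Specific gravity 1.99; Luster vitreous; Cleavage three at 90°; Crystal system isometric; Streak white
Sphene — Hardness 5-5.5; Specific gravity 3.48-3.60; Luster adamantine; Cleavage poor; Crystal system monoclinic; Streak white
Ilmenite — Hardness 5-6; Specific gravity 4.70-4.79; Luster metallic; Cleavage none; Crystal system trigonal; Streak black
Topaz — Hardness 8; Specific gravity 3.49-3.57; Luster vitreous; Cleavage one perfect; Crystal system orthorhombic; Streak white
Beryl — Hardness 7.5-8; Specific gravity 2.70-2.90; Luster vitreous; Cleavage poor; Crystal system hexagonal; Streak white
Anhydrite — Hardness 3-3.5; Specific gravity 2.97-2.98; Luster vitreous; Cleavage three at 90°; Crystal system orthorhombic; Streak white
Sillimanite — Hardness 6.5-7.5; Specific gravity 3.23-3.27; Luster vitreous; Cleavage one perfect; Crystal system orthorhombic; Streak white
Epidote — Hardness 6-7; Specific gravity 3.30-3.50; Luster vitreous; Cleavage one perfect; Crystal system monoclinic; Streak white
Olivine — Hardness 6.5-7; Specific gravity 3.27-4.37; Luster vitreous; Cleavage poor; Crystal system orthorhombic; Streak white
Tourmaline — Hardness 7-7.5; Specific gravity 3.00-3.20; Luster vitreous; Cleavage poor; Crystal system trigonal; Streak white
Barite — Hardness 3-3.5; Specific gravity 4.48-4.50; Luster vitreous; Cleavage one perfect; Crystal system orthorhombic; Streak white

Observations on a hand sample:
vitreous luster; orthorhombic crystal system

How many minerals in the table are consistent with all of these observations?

5

Vitreous luster eliminates Sulfur, Sphene, Ilmenite.
Orthorhombic crystal system — leaves Topaz, Anhydrite, Sillimanite, Olivine, Barite.
The minerals that satisfy all observations are Anhydrite, Barite, Olivine, Sillimanite, Topaz.
That is 5 minerals.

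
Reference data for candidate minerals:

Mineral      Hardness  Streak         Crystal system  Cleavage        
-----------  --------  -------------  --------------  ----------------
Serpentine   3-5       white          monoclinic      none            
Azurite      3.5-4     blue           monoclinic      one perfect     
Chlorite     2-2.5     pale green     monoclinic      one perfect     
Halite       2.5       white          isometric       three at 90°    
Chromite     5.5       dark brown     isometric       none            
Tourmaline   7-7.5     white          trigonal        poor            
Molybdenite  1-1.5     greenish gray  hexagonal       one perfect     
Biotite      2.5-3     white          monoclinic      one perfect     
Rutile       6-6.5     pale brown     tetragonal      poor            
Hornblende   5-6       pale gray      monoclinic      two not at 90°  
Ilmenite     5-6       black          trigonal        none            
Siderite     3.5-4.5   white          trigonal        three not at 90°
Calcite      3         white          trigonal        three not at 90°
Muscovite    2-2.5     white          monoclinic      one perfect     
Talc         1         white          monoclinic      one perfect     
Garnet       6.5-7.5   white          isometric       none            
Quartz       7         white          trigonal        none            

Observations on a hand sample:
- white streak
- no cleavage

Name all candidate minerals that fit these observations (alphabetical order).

White streak: narrows the field to Serpentine, Halite, Tourmaline, Biotite, Siderite, Calcite, Muscovite, Talc, Garnet, Quartz.
No cleavage: leaves Serpentine, Garnet, Quartz.
The minerals that satisfy all observations are Garnet, Quartz, Serpentine.

Garnet, Quartz, Serpentine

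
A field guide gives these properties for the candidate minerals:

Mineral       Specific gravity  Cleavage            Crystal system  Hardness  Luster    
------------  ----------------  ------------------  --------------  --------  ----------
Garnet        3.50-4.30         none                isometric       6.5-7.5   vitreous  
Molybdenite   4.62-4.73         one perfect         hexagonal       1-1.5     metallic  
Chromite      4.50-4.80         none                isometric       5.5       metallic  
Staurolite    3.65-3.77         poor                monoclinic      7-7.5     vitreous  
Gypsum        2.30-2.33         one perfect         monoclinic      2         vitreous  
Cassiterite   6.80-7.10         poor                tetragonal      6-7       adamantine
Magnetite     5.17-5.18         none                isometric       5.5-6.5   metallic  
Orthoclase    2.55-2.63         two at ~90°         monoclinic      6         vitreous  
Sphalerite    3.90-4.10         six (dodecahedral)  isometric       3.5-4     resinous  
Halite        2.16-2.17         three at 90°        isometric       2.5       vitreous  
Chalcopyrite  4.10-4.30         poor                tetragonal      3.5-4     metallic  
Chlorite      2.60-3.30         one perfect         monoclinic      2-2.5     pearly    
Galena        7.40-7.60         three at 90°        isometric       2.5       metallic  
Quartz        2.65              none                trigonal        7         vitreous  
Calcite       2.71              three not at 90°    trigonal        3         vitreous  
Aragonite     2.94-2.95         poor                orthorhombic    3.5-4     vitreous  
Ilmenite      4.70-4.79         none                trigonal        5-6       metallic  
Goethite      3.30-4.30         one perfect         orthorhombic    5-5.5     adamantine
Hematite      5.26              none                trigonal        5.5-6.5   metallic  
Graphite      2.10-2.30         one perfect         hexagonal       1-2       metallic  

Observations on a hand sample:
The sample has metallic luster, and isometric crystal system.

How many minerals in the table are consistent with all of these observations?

3

Metallic luster: leaves Molybdenite, Chromite, Magnetite, Chalcopyrite, Galena, Ilmenite, Hematite, Graphite.
Isometric crystal system: narrows the field to Chromite, Magnetite, Galena.
The minerals that satisfy all observations are Chromite, Galena, Magnetite.
That is 3 minerals.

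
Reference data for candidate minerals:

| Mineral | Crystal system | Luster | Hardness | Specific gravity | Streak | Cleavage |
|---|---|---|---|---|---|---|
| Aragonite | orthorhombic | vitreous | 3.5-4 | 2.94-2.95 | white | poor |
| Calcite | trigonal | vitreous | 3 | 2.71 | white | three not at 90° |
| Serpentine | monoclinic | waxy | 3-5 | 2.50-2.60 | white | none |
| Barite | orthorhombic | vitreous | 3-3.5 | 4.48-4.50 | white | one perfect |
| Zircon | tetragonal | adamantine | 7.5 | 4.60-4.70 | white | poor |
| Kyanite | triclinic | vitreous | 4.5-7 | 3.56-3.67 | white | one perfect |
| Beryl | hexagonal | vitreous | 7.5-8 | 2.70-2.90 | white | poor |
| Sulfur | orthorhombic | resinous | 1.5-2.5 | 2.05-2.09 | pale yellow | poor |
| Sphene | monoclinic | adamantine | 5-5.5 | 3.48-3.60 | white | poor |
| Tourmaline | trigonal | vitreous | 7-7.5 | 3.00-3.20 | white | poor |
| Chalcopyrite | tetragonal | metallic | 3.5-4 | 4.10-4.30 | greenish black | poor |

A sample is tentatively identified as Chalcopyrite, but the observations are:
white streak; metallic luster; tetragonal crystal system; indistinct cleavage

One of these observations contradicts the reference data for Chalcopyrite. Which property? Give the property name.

streak

White streak: Chalcopyrite has greenish black streak — outside the reference range.
Metallic luster: Chalcopyrite has metallic luster — consistent.
Tetragonal crystal system: Chalcopyrite has tetragonal system — consistent.
Indistinct cleavage: Chalcopyrite has cleavage poor — consistent.
Only the streak is inconsistent.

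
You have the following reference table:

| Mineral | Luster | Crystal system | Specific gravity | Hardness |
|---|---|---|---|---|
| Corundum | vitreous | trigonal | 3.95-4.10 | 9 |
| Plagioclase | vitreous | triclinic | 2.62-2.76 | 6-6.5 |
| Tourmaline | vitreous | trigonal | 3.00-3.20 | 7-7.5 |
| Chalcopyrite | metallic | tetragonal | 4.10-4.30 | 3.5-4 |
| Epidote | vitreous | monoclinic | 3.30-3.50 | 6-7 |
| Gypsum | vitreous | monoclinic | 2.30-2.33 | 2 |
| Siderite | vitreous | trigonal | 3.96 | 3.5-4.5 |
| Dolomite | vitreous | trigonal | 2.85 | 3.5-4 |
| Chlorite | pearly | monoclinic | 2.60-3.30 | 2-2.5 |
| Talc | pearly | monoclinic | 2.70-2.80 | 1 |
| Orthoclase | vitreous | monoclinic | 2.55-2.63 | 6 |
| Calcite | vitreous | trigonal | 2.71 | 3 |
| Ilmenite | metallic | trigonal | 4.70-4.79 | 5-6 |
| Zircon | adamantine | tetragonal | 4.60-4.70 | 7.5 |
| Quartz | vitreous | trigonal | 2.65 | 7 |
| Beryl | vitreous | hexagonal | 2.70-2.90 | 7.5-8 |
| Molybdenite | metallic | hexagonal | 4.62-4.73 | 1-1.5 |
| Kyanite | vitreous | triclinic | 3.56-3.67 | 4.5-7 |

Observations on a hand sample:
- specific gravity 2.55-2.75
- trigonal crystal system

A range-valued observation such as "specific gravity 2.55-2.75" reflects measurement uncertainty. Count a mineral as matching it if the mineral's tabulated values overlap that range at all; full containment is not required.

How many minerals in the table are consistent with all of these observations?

2

Specific gravity 2.55-2.75: leaves Plagioclase, Chlorite, Talc, Orthoclase, Calcite, Quartz, Beryl.
Trigonal crystal system: narrows the field to Calcite, Quartz.
Remaining candidates: Calcite, Quartz.
That is 2 minerals.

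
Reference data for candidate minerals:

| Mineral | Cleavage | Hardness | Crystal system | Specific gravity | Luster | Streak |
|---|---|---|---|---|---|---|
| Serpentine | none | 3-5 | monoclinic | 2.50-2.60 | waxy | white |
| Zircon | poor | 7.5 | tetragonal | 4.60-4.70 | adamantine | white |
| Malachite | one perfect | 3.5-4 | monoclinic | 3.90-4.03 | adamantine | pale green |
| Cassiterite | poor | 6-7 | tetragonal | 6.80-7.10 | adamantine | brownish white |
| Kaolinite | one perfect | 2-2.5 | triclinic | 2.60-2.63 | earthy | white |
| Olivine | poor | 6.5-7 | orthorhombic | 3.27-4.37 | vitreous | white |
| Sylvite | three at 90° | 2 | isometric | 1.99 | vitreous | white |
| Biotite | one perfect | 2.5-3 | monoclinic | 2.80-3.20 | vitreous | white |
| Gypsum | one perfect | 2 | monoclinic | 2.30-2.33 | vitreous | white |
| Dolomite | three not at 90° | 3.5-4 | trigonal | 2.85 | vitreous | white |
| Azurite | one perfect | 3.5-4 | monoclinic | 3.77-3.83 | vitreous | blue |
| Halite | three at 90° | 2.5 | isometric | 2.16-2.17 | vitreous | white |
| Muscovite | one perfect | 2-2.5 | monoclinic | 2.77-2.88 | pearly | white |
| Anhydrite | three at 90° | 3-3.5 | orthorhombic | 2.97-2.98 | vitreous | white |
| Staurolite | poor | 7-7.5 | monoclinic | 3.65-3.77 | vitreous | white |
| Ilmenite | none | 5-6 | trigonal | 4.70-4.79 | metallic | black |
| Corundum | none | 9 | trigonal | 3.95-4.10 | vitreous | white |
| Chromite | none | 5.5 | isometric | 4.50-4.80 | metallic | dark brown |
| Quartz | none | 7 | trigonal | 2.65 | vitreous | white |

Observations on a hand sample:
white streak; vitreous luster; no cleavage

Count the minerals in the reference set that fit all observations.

White streak is inconsistent with Malachite, Cassiterite, Azurite, Ilmenite, Chromite.
Vitreous luster eliminates Serpentine, Zircon, Kaolinite, Muscovite.
No cleavage — Corundum, Quartz remain.
The minerals that satisfy all observations are Corundum, Quartz.
That is 2 minerals.

2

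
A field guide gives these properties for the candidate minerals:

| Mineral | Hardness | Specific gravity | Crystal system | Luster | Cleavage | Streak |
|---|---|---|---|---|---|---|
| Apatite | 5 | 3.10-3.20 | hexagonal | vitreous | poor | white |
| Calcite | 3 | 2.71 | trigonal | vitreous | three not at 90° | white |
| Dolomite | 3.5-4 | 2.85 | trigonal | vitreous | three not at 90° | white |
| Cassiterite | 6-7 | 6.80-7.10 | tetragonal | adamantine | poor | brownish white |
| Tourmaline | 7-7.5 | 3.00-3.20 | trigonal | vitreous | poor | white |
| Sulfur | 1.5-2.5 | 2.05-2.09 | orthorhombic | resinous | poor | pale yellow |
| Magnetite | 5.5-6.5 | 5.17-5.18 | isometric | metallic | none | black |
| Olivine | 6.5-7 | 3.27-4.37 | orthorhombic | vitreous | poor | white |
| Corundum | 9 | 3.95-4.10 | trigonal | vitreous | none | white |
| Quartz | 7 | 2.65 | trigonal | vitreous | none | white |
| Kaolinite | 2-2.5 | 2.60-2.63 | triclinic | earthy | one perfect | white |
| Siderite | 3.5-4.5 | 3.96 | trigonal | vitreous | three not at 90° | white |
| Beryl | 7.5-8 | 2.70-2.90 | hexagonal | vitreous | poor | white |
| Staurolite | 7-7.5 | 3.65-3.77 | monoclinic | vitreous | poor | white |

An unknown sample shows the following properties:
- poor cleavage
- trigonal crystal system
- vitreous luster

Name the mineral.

Poor cleavage: narrows the field to Apatite, Cassiterite, Tourmaline, Sulfur, Olivine, Beryl, Staurolite.
Trigonal crystal system: Tourmaline remains.
Vitreous luster: every remaining candidate is consistent.
Only Tourmaline satisfies all observations.

Tourmaline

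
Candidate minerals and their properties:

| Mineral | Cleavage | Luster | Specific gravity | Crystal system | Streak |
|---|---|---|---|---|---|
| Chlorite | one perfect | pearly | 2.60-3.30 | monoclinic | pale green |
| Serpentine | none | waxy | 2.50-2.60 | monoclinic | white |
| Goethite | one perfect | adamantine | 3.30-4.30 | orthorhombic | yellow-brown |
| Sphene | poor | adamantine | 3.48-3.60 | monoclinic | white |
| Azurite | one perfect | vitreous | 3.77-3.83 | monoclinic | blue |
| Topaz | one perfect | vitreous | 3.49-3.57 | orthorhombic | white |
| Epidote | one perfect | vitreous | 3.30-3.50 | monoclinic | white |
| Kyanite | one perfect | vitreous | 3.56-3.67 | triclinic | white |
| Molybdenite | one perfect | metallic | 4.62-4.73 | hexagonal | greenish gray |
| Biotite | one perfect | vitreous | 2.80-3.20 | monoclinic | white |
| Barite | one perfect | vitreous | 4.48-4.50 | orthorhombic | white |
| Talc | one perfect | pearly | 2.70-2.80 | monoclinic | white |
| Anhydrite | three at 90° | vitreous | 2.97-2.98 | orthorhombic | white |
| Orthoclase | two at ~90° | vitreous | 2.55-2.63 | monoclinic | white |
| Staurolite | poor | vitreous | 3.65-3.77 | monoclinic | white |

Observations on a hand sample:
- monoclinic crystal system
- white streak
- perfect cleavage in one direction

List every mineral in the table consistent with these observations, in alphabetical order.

Biotite, Epidote, Talc

Monoclinic crystal system eliminates Goethite, Topaz, Kyanite, Molybdenite, Barite, Anhydrite.
White streak is inconsistent with Chlorite, Azurite.
Perfect cleavage in one direction — leaves Epidote, Biotite, Talc.
Consistent with every observation: Biotite, Epidote, Talc.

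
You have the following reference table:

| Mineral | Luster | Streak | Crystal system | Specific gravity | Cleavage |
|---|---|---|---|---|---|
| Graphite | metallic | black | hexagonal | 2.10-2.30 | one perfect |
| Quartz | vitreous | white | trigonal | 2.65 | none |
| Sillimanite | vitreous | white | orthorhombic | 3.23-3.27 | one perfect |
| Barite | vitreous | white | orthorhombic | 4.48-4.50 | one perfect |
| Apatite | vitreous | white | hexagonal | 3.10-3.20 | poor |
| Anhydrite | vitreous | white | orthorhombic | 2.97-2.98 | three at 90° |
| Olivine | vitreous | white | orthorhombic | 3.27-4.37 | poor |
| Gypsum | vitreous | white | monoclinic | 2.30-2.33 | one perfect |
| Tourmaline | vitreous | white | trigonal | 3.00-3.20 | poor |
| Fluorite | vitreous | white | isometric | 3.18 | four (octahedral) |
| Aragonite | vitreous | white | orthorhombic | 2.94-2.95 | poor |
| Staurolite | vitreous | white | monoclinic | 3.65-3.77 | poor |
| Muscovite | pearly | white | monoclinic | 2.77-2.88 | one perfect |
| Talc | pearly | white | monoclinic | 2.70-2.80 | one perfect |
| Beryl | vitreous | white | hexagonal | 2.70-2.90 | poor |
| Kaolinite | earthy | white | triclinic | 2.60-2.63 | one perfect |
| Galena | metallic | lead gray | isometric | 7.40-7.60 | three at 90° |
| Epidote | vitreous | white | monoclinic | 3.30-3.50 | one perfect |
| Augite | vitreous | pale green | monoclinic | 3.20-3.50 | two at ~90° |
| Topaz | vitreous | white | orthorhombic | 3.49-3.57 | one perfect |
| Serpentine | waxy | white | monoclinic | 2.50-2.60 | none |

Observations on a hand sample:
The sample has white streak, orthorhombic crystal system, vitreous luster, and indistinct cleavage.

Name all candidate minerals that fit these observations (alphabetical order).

Aragonite, Olivine

White streak rules out Graphite, Galena, Augite.
Orthorhombic crystal system — narrows the field to Sillimanite, Barite, Anhydrite, Olivine, Aragonite, Topaz.
Vitreous luster — all remaining candidates fit.
Indistinct cleavage — narrows the field to Olivine, Aragonite.
The minerals that satisfy all observations are Aragonite, Olivine.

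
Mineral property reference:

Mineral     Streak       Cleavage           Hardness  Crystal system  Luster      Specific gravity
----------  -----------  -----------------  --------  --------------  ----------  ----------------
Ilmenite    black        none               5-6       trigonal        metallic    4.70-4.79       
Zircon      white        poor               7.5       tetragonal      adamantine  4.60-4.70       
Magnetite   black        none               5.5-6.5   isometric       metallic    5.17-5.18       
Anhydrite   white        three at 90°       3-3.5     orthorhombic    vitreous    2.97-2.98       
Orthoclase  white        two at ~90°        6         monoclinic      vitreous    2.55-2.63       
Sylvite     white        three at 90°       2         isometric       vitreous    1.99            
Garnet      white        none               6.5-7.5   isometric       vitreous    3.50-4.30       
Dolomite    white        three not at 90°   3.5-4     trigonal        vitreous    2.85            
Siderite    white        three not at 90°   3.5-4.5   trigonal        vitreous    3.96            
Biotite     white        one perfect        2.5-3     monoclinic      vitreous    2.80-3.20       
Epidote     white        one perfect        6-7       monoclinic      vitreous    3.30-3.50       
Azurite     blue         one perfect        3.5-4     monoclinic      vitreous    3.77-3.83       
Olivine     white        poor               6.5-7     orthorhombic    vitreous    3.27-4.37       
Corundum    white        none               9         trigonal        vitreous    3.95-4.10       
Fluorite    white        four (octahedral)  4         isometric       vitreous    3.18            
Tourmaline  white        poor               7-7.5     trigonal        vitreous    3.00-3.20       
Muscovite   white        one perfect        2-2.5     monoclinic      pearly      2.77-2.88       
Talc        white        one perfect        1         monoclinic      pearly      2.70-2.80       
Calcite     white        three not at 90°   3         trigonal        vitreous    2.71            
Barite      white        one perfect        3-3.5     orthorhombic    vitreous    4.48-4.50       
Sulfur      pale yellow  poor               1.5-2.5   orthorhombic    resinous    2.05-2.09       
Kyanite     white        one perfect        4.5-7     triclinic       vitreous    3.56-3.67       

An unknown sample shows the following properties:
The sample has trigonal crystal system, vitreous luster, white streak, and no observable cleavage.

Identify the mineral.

Trigonal crystal system — narrows the field to Ilmenite, Dolomite, Siderite, Corundum, Tourmaline, Calcite.
Vitreous luster is inconsistent with Ilmenite.
White streak — consistent with all remaining minerals.
No observable cleavage — only Corundum remains.
The only mineral consistent with every observation is Corundum.

Corundum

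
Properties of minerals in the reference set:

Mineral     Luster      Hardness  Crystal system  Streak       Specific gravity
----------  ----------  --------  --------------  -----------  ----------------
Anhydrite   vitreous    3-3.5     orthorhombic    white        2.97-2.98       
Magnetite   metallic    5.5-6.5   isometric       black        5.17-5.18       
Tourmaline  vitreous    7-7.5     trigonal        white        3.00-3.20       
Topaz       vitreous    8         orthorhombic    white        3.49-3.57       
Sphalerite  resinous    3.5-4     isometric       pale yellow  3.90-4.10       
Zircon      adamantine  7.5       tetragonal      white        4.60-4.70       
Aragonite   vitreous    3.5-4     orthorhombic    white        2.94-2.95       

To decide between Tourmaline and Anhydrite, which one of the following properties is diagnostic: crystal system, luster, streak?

Crystal system: Tourmaline trigonal, Anhydrite orthorhombic — these differ.
Luster: both vitreous — same for both.
Streak: both white — same for both.
Of the listed properties, crystal system is the one that separates them.

crystal system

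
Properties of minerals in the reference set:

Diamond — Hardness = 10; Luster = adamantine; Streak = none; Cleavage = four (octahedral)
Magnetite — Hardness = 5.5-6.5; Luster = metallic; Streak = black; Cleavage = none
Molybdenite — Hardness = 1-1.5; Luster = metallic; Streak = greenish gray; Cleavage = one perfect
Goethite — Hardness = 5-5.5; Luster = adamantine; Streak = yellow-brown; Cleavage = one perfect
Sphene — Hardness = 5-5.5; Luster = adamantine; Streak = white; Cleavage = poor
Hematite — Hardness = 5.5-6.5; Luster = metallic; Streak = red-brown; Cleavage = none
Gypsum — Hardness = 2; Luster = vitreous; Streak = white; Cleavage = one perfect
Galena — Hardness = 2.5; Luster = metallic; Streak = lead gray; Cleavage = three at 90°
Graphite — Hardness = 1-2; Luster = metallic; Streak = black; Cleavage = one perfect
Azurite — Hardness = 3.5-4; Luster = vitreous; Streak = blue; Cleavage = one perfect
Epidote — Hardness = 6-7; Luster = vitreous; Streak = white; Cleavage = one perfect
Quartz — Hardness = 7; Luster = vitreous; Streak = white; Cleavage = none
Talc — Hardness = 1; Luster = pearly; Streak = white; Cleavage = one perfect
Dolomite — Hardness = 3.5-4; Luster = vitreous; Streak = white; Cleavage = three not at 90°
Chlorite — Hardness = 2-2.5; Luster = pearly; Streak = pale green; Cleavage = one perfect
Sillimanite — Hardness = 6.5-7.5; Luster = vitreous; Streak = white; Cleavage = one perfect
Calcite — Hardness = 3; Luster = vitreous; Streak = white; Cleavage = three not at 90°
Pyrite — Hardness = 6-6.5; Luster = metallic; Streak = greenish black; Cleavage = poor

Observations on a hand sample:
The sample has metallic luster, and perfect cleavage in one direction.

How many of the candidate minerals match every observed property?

Metallic luster: Magnetite, Molybdenite, Hematite, Galena, Graphite, Pyrite remain.
Perfect cleavage in one direction: only Molybdenite, Graphite remain.
Remaining candidates: Graphite, Molybdenite.
That is 2 minerals.

2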